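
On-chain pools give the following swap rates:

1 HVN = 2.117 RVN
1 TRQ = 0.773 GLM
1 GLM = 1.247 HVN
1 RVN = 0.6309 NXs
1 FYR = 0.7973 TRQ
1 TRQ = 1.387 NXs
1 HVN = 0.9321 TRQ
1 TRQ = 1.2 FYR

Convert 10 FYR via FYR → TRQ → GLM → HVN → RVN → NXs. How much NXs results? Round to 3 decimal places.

10.265

10 FYR × 0.7973 = 7.973 TRQ
7.973 TRQ × 0.773 = 6.163129 GLM
6.163129 GLM × 1.247 = 7.685421863 HVN
7.685421863 HVN × 2.117 = 16.270038083971 RVN
16.270038083971 RVN × 0.6309 = 10.2647670271773039 NXs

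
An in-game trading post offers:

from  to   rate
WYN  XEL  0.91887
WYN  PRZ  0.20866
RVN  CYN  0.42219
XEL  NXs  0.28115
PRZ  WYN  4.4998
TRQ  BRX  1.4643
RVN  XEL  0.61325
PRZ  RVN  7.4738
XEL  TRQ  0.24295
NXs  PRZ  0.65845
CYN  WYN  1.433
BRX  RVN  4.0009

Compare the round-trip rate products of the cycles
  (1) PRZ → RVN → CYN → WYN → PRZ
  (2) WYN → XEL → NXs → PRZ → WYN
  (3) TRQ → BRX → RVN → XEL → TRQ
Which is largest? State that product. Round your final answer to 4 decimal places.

(1) 7.4738 × 0.42219 × 1.433 × 0.20866 = 0.94348
(2) 0.91887 × 0.28115 × 0.65845 × 4.4998 = 0.76543
(3) 1.4643 × 4.0009 × 0.61325 × 0.24295 = 0.87286
Highest is cycle (1) at 0.9435 (≤1, no arbitrage).

0.9435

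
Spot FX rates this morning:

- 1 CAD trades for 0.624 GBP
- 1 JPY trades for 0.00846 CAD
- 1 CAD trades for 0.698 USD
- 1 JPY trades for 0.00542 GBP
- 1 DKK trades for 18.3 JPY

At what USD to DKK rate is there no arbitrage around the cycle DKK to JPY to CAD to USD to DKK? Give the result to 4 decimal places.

Known legs of the cycle: 18.3 × 0.00846 × 0.698 = 0.108062964
For no arbitrage the full-cycle product must be 1, so the missing rate is 1 / 0.108062964 ≈ 9.253864.

9.2539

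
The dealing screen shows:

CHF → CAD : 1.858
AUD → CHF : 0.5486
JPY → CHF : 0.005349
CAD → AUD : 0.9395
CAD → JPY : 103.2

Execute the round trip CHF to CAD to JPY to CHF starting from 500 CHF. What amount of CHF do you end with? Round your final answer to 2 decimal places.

512.82

500 CHF × 1.858 = 929 CAD
929 CAD × 103.2 = 95872.8 JPY
95872.8 JPY × 0.005349 = 512.8236072 CHF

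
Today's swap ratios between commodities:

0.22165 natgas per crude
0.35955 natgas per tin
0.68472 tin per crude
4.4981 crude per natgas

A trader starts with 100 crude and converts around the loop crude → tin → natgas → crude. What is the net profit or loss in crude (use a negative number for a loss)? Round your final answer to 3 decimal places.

100 crude × 0.68472 = 68.472 tin
68.472 tin × 0.35955 = 24.6191076 natgas
24.6191076 natgas × 4.4981 = 110.73920789556 crude
Net change: 110.73920789556 − 100 = 10.73920789556 crude

10.739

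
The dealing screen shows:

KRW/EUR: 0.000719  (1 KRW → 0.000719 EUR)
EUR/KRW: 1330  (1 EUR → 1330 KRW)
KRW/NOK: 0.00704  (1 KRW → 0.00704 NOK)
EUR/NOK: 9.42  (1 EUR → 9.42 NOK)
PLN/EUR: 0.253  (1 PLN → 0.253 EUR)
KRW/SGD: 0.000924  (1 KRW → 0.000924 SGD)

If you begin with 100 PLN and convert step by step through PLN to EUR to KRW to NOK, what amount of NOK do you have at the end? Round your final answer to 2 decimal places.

236.89

100 PLN × 0.253 = 25.3 EUR
25.3 EUR × 1330 = 33649 KRW
33649 KRW × 0.00704 = 236.88896 NOK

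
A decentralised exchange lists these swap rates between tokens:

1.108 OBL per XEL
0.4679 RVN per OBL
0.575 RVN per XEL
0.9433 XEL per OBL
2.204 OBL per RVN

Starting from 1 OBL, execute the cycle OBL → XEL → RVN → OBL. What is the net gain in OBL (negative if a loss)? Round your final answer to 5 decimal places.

0.19544

1 OBL × 0.9433 = 0.9433 XEL
0.9433 XEL × 0.575 = 0.5423975 RVN
0.5423975 RVN × 2.204 = 1.19544409 OBL
Net change: 1.19544409 − 1 = 0.19544409 OBL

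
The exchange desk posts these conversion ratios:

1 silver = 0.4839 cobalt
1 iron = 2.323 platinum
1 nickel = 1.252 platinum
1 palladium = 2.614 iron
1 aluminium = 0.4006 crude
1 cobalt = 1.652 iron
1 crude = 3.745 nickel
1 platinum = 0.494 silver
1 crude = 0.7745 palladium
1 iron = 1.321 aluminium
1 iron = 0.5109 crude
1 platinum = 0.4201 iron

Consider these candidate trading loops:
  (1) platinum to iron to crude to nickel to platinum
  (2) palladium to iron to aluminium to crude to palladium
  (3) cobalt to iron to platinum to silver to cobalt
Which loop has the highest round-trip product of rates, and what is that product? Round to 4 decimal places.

1.0714

(1) 0.4201 × 0.5109 × 3.745 × 1.252 = 1.00634
(2) 2.614 × 1.321 × 0.4006 × 0.7745 = 1.07137
(3) 1.652 × 2.323 × 0.494 × 0.4839 = 0.91736
Highest is cycle (2) at 1.0714 (>1, arbitrage).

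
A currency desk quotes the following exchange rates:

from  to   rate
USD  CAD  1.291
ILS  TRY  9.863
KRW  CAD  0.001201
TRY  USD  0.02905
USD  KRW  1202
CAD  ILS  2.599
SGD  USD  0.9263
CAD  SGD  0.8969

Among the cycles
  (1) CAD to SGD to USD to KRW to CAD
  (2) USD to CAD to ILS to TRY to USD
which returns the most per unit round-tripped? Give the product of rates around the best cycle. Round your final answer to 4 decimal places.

1.1993

(1) 0.8969 × 0.9263 × 1202 × 0.001201 = 1.19934
(2) 1.291 × 2.599 × 9.863 × 0.02905 = 0.96136
Highest is cycle (1) at 1.1993 (>1, arbitrage).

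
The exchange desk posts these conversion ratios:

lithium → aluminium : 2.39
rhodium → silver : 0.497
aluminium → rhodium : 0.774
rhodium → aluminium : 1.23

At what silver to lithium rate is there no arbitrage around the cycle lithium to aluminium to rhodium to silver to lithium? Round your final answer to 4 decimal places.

1.0877

Known legs of the cycle: 2.39 × 0.774 × 0.497 = 0.91938042
For no arbitrage the full-cycle product must be 1, so the missing rate is 1 / 0.91938042 ≈ 1.087689.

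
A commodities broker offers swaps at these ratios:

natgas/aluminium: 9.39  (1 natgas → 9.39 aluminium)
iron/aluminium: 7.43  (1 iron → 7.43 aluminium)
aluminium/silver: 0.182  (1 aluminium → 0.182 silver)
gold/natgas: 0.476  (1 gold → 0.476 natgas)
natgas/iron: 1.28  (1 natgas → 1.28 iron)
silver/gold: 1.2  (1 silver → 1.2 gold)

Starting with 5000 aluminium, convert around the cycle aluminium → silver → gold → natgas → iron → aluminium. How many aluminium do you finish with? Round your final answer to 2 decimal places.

4943.43

5000 aluminium × 0.182 = 910 silver
910 silver × 1.2 = 1092 gold
1092 gold × 0.476 = 519.792 natgas
519.792 natgas × 1.28 = 665.33376 iron
665.33376 iron × 7.43 = 4943.4298368 aluminium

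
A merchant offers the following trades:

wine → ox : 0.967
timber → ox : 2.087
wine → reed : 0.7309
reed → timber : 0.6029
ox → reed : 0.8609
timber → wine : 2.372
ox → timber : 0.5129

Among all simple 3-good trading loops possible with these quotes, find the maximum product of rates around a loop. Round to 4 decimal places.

wine→ox→timber→wine: 0.967 × 0.5129 × 2.372 = 1.17645
reed→timber→ox→reed: 0.6029 × 2.087 × 0.8609 = 1.08323
reed→timber→wine→reed: 0.6029 × 2.372 × 0.7309 = 1.04524
Maximum is wine→ox→timber→wine at 1.1765; arbitrage exists.

1.1765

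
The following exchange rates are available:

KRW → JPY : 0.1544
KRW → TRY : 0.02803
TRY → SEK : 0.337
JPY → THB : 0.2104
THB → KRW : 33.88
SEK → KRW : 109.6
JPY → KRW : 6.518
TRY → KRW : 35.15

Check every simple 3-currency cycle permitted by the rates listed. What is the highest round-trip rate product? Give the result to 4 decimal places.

KRW→JPY→THB→KRW: 0.1544 × 0.2104 × 33.88 = 1.10062
SEK→KRW→TRY→SEK: 109.6 × 0.02803 × 0.337 = 1.03529
Maximum is KRW→JPY→THB→KRW at 1.1006; arbitrage exists.

1.1006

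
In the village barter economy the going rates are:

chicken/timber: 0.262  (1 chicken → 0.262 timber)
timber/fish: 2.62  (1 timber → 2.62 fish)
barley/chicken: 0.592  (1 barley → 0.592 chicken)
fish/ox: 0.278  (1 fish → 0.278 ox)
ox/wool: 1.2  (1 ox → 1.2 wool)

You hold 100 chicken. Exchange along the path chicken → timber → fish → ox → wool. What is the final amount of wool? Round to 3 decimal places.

22.900

100 chicken × 0.262 = 26.2 timber
26.2 timber × 2.62 = 68.644 fish
68.644 fish × 0.278 = 19.083032 ox
19.083032 ox × 1.2 = 22.8996384 wool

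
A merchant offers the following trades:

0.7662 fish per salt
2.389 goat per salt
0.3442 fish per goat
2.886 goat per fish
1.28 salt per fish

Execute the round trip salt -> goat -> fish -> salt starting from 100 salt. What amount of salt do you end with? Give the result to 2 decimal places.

105.25

100 salt × 2.389 = 238.9 goat
238.9 goat × 0.3442 = 82.22938 fish
82.22938 fish × 1.28 = 105.2536064 salt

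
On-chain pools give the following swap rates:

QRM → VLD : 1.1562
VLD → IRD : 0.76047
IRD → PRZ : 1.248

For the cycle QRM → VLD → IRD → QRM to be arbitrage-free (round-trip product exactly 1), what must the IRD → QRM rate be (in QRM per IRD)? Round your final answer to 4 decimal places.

1.1373

Known legs of the cycle: 1.1562 × 0.76047 = 0.879255414
For no arbitrage the full-cycle product must be 1, so the missing rate is 1 / 0.879255414 ≈ 1.137326.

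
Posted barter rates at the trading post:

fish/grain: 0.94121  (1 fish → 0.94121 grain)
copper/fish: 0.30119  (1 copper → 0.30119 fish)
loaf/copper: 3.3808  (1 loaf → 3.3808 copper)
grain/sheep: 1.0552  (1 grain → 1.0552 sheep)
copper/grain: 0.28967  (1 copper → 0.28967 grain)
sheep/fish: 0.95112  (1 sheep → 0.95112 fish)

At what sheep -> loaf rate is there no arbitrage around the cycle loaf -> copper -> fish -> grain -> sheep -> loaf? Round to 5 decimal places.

Known legs of the cycle: 3.3808 × 0.30119 × 0.94121 × 1.0552 = 1.011303111557344384
For no arbitrage the full-cycle product must be 1, so the missing rate is 1 / 1.011303111557344384 ≈ 0.9888232.

0.98882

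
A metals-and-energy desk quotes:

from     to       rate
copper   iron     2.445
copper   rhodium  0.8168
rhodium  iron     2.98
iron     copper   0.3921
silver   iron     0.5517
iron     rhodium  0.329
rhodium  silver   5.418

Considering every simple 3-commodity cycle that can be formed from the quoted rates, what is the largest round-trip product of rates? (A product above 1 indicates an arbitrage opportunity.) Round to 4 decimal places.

0.9834

silver→iron→rhodium→silver: 0.5517 × 0.329 × 5.418 = 0.98342
iron→copper→rhodium→iron: 0.3921 × 0.8168 × 2.98 = 0.95440
Maximum is silver→iron→rhodium→silver at 0.9834; no arbitrage — every cycle loses value.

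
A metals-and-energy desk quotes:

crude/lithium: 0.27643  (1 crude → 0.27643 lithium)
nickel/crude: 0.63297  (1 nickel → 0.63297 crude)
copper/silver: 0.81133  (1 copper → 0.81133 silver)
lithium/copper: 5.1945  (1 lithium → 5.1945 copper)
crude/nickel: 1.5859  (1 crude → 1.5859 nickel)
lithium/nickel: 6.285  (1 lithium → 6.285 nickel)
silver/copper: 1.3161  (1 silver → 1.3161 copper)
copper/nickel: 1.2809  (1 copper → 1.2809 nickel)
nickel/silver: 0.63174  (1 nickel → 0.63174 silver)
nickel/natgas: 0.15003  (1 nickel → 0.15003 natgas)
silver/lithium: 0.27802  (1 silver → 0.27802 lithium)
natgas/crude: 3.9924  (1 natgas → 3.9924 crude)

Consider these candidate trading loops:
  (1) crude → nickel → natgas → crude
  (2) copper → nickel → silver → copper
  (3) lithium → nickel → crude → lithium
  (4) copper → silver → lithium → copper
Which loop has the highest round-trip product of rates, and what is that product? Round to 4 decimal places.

(1) 1.5859 × 0.15003 × 3.9924 = 0.94992
(2) 1.2809 × 0.63174 × 1.3161 = 1.06498
(3) 6.285 × 0.63297 × 0.27643 = 1.09970
(4) 0.81133 × 0.27802 × 5.1945 = 1.17170
Highest is cycle (4) at 1.1717 (>1, arbitrage).

1.1717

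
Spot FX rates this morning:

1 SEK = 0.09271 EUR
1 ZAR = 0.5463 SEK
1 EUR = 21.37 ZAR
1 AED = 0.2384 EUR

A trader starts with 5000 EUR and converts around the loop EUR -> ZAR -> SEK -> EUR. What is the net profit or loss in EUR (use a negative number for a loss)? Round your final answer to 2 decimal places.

411.68

5000 EUR × 21.37 = 106850 ZAR
106850 ZAR × 0.5463 = 58372.155 SEK
58372.155 SEK × 0.09271 = 5411.68249005 EUR
Net change: 5411.68249005 − 5000 = 411.68249005 EUR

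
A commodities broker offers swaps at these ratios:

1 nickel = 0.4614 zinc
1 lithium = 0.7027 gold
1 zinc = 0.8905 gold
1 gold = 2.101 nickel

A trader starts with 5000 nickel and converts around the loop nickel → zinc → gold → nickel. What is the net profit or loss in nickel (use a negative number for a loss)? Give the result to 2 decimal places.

-683.74

5000 nickel × 0.4614 = 2307 zinc
2307 zinc × 0.8905 = 2054.3835 gold
2054.3835 gold × 2.101 = 4316.2597335 nickel
Net change: 4316.2597335 − 5000 = -683.7402665 nickel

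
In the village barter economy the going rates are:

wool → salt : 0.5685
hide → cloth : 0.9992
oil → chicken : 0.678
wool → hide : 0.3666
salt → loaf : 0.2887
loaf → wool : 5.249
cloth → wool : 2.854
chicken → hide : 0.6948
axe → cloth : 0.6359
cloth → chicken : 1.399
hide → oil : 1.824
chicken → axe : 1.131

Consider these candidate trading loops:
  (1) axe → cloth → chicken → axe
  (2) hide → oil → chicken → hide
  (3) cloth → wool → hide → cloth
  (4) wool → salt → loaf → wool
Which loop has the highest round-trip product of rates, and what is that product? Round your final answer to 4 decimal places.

(1) 0.6359 × 1.399 × 1.131 = 1.00616
(2) 1.824 × 0.678 × 0.6948 = 0.85924
(3) 2.854 × 0.3666 × 0.9992 = 1.04544
(4) 0.5685 × 0.2887 × 5.249 = 0.86150
Highest is cycle (3) at 1.0454 (>1, arbitrage).

1.0454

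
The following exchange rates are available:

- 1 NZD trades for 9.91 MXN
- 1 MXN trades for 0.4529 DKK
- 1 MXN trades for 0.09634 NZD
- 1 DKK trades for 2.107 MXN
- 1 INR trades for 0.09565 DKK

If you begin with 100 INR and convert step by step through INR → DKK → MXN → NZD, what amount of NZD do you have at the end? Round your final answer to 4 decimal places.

1.9416

100 INR × 0.09565 = 9.565 DKK
9.565 DKK × 2.107 = 20.153455 MXN
20.153455 MXN × 0.09634 = 1.9415838547 NZD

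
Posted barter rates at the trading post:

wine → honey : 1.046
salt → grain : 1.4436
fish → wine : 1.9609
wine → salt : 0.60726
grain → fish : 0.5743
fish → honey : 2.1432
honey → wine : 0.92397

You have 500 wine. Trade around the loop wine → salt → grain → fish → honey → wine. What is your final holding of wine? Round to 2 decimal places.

498.48

500 wine × 0.60726 = 303.63 salt
303.63 salt × 1.4436 = 438.320268 grain
438.320268 grain × 0.5743 = 251.7273299124 fish
251.7273299124 fish × 2.1432 = 539.50201346825568 honey
539.50201346825568 honey × 0.92397 = 498.4836753842642006496 wine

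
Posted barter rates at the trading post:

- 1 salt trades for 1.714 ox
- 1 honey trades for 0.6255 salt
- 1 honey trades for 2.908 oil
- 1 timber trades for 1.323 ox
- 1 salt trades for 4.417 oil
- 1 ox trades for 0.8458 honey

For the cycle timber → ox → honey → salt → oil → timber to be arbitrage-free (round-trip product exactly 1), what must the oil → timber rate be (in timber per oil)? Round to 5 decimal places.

0.32346

Known legs of the cycle: 1.323 × 0.8458 × 0.6255 × 4.417 = 3.0915924517989
For no arbitrage the full-cycle product must be 1, so the missing rate is 1 / 3.0915924517989 ≈ 0.3234579.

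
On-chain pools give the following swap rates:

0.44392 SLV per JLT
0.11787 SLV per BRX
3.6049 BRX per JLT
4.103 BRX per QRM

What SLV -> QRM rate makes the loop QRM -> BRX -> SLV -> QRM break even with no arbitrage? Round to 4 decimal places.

Known legs of the cycle: 4.103 × 0.11787 = 0.48362061
For no arbitrage the full-cycle product must be 1, so the missing rate is 1 / 0.48362061 ≈ 2.067737.

2.0677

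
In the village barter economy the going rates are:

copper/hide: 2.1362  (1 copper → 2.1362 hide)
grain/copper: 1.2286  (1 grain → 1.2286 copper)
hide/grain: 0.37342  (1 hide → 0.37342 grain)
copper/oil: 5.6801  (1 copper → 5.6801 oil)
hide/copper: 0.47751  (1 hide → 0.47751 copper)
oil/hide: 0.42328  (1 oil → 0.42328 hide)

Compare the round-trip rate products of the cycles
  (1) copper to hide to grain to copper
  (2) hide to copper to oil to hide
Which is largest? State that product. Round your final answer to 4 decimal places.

1.1481

(1) 2.1362 × 0.37342 × 1.2286 = 0.98005
(2) 0.47751 × 5.6801 × 0.42328 = 1.14806
Highest is cycle (2) at 1.1481 (>1, arbitrage).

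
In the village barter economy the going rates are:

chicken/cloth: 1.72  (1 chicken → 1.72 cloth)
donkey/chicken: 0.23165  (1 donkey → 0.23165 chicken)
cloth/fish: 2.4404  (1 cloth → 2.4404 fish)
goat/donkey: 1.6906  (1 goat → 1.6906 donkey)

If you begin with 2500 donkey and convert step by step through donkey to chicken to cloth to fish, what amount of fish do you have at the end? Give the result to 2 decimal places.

2430.87

2500 donkey × 0.23165 = 579.125 chicken
579.125 chicken × 1.72 = 996.095 cloth
996.095 cloth × 2.4404 = 2430.870238 fish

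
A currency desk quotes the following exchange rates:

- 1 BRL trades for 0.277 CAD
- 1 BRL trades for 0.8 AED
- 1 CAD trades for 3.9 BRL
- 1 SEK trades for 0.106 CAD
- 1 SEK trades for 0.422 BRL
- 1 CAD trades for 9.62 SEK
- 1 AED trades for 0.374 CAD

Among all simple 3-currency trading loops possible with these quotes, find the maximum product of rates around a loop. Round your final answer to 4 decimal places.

1.1669

CAD→BRL→AED→CAD: 3.9 × 0.8 × 0.374 = 1.16688
CAD→SEK→BRL→CAD: 9.62 × 0.422 × 0.277 = 1.12452
Maximum is CAD→BRL→AED→CAD at 1.1669; arbitrage exists.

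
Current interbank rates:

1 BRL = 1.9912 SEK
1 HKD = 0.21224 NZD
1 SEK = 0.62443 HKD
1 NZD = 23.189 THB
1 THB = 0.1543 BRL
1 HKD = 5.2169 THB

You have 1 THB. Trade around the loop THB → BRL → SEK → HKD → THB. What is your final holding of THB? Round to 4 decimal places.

1.0009

1 THB × 0.1543 = 0.1543 BRL
0.1543 BRL × 1.9912 = 0.30724216 SEK
0.30724216 SEK × 0.62443 = 0.1918512219688 HKD
0.1918512219688 HKD × 5.2169 = 1.00086863988903272 THB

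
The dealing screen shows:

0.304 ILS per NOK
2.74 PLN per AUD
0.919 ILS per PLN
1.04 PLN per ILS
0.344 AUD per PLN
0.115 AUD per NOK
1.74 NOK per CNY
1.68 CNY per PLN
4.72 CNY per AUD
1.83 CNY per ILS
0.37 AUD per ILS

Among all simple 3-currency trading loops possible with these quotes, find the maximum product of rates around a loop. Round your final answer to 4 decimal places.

ILS→CNY→NOK→ILS: 1.83 × 1.74 × 0.304 = 0.96800
AUD→CNY→NOK→AUD: 4.72 × 1.74 × 0.115 = 0.94447
PLN→ILS→AUD→PLN: 0.919 × 0.37 × 2.74 = 0.93168
Maximum is ILS→CNY→NOK→ILS at 0.9680; no arbitrage — every cycle loses value.

0.9680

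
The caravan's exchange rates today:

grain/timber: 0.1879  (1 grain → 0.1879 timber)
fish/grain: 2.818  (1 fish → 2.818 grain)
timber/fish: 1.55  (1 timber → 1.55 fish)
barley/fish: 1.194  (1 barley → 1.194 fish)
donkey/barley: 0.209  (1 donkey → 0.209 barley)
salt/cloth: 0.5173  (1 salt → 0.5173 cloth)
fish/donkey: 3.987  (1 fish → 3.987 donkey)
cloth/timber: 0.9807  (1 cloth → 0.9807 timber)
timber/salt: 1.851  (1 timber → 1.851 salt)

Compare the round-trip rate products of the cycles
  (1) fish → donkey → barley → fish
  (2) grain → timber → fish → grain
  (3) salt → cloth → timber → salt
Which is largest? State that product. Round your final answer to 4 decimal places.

0.9949

(1) 3.987 × 0.209 × 1.194 = 0.99494
(2) 0.1879 × 1.55 × 2.818 = 0.82073
(3) 0.5173 × 0.9807 × 1.851 = 0.93904
Highest is cycle (1) at 0.9949 (≤1, no arbitrage).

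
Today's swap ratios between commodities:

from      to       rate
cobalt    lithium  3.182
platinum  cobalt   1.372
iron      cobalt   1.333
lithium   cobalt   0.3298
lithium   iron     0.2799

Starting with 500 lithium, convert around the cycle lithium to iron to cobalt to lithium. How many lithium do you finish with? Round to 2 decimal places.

500 lithium × 0.2799 = 139.95 iron
139.95 iron × 1.333 = 186.55335 cobalt
186.55335 cobalt × 3.182 = 593.6127597 lithium

593.61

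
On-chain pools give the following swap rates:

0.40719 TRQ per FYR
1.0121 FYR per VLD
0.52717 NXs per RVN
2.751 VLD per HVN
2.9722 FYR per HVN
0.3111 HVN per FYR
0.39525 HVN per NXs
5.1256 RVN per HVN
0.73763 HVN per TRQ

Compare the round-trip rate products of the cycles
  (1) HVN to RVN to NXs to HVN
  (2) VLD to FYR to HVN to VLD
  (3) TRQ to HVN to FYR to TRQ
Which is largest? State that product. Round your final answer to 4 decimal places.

(1) 5.1256 × 0.52717 × 0.39525 = 1.06799
(2) 1.0121 × 0.3111 × 2.751 = 0.86619
(3) 0.73763 × 2.9722 × 0.40719 = 0.89272
Highest is cycle (1) at 1.0680 (>1, arbitrage).

1.0680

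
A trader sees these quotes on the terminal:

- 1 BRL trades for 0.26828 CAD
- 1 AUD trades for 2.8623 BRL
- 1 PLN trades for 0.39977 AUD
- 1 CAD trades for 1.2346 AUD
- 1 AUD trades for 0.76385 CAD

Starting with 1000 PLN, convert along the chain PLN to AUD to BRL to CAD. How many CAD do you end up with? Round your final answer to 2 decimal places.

306.98

1000 PLN × 0.39977 = 399.77 AUD
399.77 AUD × 2.8623 = 1144.261671 BRL
1144.261671 BRL × 0.26828 = 306.98252109588 CAD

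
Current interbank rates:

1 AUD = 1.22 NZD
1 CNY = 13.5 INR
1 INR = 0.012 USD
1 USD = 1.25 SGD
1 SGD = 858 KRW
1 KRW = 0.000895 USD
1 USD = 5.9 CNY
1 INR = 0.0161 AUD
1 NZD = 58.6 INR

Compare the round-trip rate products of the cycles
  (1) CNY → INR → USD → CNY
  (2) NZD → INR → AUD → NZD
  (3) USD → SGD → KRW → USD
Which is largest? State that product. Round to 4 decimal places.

1.1510

(1) 13.5 × 0.012 × 5.9 = 0.95580
(2) 58.6 × 0.0161 × 1.22 = 1.15102
(3) 1.25 × 858 × 0.000895 = 0.95989
Highest is cycle (2) at 1.1510 (>1, arbitrage).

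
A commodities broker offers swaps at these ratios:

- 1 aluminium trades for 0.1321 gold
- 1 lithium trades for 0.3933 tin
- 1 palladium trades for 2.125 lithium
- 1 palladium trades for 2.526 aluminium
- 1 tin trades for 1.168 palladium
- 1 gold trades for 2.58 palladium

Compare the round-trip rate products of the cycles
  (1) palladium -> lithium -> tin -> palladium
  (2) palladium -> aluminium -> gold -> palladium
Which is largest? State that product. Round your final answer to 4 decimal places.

(1) 2.125 × 0.3933 × 1.168 = 0.97617
(2) 2.526 × 0.1321 × 2.58 = 0.86091
Highest is cycle (1) at 0.9762 (≤1, no arbitrage).

0.9762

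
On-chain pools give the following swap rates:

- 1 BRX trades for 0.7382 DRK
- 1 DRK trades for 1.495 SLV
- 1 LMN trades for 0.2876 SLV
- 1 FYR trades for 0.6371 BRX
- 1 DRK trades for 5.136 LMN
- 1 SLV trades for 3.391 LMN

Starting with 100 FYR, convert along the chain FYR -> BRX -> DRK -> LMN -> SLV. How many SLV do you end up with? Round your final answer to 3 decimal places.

100 FYR × 0.6371 = 63.71 BRX
63.71 BRX × 0.7382 = 47.030722 DRK
47.030722 DRK × 5.136 = 241.549788192 LMN
241.549788192 LMN × 0.2876 = 69.4697190840192 SLV

69.470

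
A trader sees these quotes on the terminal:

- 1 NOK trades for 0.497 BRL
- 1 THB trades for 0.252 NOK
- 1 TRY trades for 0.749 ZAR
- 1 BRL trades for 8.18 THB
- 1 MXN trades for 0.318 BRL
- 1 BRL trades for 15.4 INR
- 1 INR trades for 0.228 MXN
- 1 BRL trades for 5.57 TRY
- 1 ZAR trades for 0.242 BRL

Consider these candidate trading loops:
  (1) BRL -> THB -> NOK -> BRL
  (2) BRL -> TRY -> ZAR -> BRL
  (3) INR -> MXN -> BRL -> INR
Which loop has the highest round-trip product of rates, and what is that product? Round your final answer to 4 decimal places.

1.1166

(1) 8.18 × 0.252 × 0.497 = 1.02450
(2) 5.57 × 0.749 × 0.242 = 1.00961
(3) 0.228 × 0.318 × 15.4 = 1.11656
Highest is cycle (3) at 1.1166 (>1, arbitrage).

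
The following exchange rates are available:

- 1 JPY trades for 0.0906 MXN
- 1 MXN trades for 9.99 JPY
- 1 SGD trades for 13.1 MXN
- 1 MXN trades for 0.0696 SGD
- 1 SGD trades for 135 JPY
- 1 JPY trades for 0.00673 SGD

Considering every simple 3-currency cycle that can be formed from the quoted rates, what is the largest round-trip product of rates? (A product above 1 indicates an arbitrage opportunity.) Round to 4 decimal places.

0.8807

JPY→SGD→MXN→JPY: 0.00673 × 13.1 × 9.99 = 0.88075
JPY→MXN→SGD→JPY: 0.0906 × 0.0696 × 135 = 0.85128
Maximum is JPY→SGD→MXN→JPY at 0.8807; no arbitrage — every cycle loses value.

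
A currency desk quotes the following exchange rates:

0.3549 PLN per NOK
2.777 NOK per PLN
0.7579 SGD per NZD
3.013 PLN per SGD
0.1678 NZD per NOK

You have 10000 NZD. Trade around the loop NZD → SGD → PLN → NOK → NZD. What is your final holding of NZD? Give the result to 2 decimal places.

10640.91

10000 NZD × 0.7579 = 7579 SGD
7579 SGD × 3.013 = 22835.527 PLN
22835.527 PLN × 2.777 = 63414.258479 NOK
63414.258479 NOK × 0.1678 = 10640.9125727762 NZD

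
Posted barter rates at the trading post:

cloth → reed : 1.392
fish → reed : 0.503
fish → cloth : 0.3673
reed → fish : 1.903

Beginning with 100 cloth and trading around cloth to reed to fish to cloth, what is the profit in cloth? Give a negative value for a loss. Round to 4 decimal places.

-2.7031

100 cloth × 1.392 = 139.2 reed
139.2 reed × 1.903 = 264.8976 fish
264.8976 fish × 0.3673 = 97.29688848 cloth
Net change: 97.29688848 − 100 = -2.70311152 cloth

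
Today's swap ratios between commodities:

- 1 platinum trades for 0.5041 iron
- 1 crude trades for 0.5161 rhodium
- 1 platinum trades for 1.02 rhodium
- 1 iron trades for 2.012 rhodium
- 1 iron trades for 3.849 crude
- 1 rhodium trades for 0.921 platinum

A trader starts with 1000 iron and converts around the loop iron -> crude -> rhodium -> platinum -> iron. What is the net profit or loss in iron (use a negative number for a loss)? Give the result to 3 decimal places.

-77.730

1000 iron × 3.849 = 3849 crude
3849 crude × 0.5161 = 1986.4689 rhodium
1986.4689 rhodium × 0.921 = 1829.5378569 platinum
1829.5378569 platinum × 0.5041 = 922.27003366329 iron
Net change: 922.27003366329 − 1000 = -77.72996633671 iron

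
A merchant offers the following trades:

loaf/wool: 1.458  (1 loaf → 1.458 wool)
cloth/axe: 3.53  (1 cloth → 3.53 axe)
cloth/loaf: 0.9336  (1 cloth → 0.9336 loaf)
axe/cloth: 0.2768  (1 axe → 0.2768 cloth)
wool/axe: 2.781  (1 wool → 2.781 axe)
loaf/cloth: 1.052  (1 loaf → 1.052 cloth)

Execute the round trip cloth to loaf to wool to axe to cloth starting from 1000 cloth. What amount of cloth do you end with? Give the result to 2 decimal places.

1000 cloth × 0.9336 = 933.6 loaf
933.6 loaf × 1.458 = 1361.1888 wool
1361.1888 wool × 2.781 = 3785.4660528 axe
3785.4660528 axe × 0.2768 = 1047.81700341504 cloth

1047.82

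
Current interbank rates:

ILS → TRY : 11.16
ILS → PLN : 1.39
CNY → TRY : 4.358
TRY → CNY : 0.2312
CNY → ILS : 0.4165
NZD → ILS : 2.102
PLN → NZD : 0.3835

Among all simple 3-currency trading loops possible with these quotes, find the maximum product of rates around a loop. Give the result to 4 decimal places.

1.1205

NZD→ILS→PLN→NZD: 2.102 × 1.39 × 0.3835 = 1.12050
TRY→CNY→ILS→TRY: 0.2312 × 0.4165 × 11.16 = 1.07465
Maximum is NZD→ILS→PLN→NZD at 1.1205; arbitrage exists.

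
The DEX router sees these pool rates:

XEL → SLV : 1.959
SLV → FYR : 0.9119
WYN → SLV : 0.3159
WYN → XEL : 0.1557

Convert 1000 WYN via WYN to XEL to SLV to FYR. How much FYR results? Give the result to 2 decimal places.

1000 WYN × 0.1557 = 155.7 XEL
155.7 XEL × 1.959 = 305.0163 SLV
305.0163 SLV × 0.9119 = 278.14436397 FYR

278.14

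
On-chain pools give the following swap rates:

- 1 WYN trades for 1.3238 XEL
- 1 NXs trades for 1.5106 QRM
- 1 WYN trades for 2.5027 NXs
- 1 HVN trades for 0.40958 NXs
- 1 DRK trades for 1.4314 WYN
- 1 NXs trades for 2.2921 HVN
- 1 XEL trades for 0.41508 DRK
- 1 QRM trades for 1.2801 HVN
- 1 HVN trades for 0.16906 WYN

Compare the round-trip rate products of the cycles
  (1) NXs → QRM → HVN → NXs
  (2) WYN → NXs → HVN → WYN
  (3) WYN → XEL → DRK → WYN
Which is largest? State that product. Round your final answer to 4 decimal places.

(1) 1.5106 × 1.2801 × 0.40958 = 0.79201
(2) 2.5027 × 2.2921 × 0.16906 = 0.96980
(3) 1.3238 × 0.41508 × 1.4314 = 0.78653
Highest is cycle (2) at 0.9698 (≤1, no arbitrage).

0.9698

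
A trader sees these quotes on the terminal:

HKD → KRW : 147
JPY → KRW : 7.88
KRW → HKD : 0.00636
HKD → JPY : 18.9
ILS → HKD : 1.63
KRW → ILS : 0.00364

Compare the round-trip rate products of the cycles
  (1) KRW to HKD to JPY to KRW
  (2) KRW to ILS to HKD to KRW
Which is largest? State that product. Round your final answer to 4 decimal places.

(1) 0.00636 × 18.9 × 7.88 = 0.94721
(2) 0.00364 × 1.63 × 147 = 0.87218
Highest is cycle (1) at 0.9472 (≤1, no arbitrage).

0.9472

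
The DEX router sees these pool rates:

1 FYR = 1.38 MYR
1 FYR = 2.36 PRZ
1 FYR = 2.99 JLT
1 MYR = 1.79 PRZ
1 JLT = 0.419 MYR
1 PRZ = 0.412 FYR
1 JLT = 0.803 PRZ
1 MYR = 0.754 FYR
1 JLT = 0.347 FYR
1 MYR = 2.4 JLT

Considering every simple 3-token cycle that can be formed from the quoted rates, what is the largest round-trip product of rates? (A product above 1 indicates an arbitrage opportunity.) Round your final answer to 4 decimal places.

1.1493

JLT→FYR→MYR→JLT: 0.347 × 1.38 × 2.4 = 1.14926
PRZ→FYR→MYR→PRZ: 0.412 × 1.38 × 1.79 = 1.01772
PRZ→FYR→JLT→PRZ: 0.412 × 2.99 × 0.803 = 0.98920
JLT→MYR→FYR→JLT: 0.419 × 0.754 × 2.99 = 0.94462
Maximum is JLT→FYR→MYR→JLT at 1.1493; arbitrage exists.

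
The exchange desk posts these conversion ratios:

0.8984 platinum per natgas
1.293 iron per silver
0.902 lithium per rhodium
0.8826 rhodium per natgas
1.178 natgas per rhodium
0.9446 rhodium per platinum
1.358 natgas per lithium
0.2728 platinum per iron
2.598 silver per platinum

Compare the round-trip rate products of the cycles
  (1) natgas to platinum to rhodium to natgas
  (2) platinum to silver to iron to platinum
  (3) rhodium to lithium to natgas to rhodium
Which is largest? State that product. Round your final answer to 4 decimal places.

(1) 0.8984 × 0.9446 × 1.178 = 0.99968
(2) 2.598 × 1.293 × 0.2728 = 0.91639
(3) 0.902 × 1.358 × 0.8826 = 1.08111
Highest is cycle (3) at 1.0811 (>1, arbitrage).

1.0811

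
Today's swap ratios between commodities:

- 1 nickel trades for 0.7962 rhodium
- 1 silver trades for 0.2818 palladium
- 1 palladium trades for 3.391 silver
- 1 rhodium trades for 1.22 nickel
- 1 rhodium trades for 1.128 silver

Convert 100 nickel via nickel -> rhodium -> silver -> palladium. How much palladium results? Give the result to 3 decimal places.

25.309

100 nickel × 0.7962 = 79.62 rhodium
79.62 rhodium × 1.128 = 89.81136 silver
89.81136 silver × 0.2818 = 25.308841248 palladium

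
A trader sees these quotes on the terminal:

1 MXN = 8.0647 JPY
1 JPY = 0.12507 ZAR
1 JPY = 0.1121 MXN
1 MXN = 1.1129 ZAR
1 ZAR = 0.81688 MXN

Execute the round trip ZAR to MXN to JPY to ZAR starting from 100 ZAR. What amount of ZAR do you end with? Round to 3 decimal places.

100 ZAR × 0.81688 = 81.688 MXN
81.688 MXN × 8.0647 = 658.7892136 JPY
658.7892136 JPY × 0.12507 = 82.394766944952 ZAR

82.395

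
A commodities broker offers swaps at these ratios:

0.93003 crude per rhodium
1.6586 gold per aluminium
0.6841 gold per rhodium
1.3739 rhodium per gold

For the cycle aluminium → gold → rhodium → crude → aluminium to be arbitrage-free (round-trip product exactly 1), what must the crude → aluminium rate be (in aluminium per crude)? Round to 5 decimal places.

Known legs of the cycle: 1.6586 × 1.3739 × 0.93003 = 2.1193063647162
For no arbitrage the full-cycle product must be 1, so the missing rate is 1 / 2.1193063647162 ≈ 0.4718525.

0.47185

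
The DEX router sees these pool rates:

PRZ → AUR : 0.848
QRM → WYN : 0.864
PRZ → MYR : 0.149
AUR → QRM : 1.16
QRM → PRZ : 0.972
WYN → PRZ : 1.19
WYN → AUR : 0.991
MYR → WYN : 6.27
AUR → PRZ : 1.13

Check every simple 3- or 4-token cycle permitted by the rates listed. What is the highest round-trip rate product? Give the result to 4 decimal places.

1.1117

WYN→PRZ→MYR→WYN: 1.19 × 0.149 × 6.27 = 1.11173
WYN→AUR→PRZ→MYR→WYN: 0.991 × 1.13 × 0.149 × 6.27 = 1.04618
WYN→PRZ→AUR→QRM→WYN: 1.19 × 0.848 × 1.16 × 0.864 = 1.01138
WYN→AUR→QRM→WYN: 0.991 × 1.16 × 0.864 = 0.99322
AUR→QRM→PRZ→AUR: 1.16 × 0.972 × 0.848 = 0.95614
Maximum is WYN→PRZ→MYR→WYN at 1.1117; arbitrage exists.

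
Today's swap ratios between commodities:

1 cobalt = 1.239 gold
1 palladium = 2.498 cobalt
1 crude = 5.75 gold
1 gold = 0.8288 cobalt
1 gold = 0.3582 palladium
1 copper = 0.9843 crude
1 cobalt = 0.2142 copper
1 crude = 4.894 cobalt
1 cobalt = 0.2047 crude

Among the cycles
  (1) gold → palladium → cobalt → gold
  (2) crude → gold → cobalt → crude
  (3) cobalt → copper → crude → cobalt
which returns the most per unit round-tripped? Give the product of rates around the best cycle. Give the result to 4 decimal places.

1.1086

(1) 0.3582 × 2.498 × 1.239 = 1.10864
(2) 5.75 × 0.8288 × 0.2047 = 0.97552
(3) 0.2142 × 0.9843 × 4.894 = 1.03184
Highest is cycle (1) at 1.1086 (>1, arbitrage).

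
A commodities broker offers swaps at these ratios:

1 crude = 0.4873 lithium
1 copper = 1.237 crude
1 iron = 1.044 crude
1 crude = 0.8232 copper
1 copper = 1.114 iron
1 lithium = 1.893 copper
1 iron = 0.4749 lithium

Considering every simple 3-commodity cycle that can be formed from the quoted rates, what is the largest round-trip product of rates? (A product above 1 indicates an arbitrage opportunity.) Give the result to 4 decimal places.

1.1411

lithium→copper→crude→lithium: 1.893 × 1.237 × 0.4873 = 1.14108
iron→lithium→copper→iron: 0.4749 × 1.893 × 1.114 = 1.00147
iron→crude→copper→iron: 1.044 × 0.8232 × 1.114 = 0.95739
Maximum is lithium→copper→crude→lithium at 1.1411; arbitrage exists.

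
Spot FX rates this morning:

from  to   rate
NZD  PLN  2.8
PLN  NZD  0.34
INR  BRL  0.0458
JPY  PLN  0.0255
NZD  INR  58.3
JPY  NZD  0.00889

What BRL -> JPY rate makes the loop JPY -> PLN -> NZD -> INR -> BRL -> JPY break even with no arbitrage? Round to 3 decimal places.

43.196

Known legs of the cycle: 0.0255 × 0.34 × 58.3 × 0.0458 = 0.0231501138
For no arbitrage the full-cycle product must be 1, so the missing rate is 1 / 0.0231501138 ≈ 43.19633.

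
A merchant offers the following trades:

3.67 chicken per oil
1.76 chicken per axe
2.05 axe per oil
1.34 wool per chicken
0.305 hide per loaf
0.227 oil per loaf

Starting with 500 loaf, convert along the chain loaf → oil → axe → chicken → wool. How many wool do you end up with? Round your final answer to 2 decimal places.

548.74

500 loaf × 0.227 = 113.5 oil
113.5 oil × 2.05 = 232.675 axe
232.675 axe × 1.76 = 409.508 chicken
409.508 chicken × 1.34 = 548.74072 wool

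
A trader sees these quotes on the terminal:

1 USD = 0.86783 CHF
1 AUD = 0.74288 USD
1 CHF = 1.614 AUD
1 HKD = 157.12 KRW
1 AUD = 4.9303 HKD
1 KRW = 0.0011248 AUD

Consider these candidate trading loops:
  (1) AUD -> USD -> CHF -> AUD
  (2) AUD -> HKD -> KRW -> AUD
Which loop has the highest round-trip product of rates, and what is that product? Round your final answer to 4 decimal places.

(1) 0.74288 × 0.86783 × 1.614 = 1.04054
(2) 4.9303 × 157.12 × 0.0011248 = 0.87132
Highest is cycle (1) at 1.0405 (>1, arbitrage).

1.0405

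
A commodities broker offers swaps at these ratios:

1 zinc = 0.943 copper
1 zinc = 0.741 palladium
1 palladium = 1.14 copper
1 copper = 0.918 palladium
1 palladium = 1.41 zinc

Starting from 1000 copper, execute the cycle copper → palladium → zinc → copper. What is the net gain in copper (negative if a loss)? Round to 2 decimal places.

220.60

1000 copper × 0.918 = 918 palladium
918 palladium × 1.41 = 1294.38 zinc
1294.38 zinc × 0.943 = 1220.60034 copper
Net change: 1220.60034 − 1000 = 220.60034 copper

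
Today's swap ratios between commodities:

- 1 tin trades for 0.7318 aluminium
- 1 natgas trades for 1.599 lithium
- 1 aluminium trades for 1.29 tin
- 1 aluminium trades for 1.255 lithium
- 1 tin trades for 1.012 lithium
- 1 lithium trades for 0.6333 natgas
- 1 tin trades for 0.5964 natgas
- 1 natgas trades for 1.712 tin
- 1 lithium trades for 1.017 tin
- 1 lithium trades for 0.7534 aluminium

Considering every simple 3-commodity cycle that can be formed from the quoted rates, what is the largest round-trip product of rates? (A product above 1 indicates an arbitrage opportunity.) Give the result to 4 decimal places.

1.0972

tin→lithium→natgas→tin: 1.012 × 0.6333 × 1.712 = 1.09722
tin→lithium→aluminium→tin: 1.012 × 0.7534 × 1.29 = 0.98355
tin→natgas→lithium→tin: 0.5964 × 1.599 × 1.017 = 0.96986
tin→aluminium→lithium→tin: 0.7318 × 1.255 × 1.017 = 0.93402
Maximum is tin→lithium→natgas→tin at 1.0972; arbitrage exists.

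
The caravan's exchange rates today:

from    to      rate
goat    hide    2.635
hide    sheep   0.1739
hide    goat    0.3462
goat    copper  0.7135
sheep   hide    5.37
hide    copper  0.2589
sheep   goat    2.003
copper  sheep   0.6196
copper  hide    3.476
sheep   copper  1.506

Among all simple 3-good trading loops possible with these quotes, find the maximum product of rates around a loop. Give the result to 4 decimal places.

sheep→goat→hide→sheep: 2.003 × 2.635 × 0.1739 = 0.91783
sheep→copper→hide→sheep: 1.506 × 3.476 × 0.1739 = 0.91034
sheep→goat→copper→sheep: 2.003 × 0.7135 × 0.6196 = 0.88550
sheep→hide→copper→sheep: 5.37 × 0.2589 × 0.6196 = 0.86143
goat→copper→hide→goat: 0.7135 × 3.476 × 0.3462 = 0.85862
Maximum is sheep→goat→hide→sheep at 0.9178; no arbitrage — every cycle loses value.

0.9178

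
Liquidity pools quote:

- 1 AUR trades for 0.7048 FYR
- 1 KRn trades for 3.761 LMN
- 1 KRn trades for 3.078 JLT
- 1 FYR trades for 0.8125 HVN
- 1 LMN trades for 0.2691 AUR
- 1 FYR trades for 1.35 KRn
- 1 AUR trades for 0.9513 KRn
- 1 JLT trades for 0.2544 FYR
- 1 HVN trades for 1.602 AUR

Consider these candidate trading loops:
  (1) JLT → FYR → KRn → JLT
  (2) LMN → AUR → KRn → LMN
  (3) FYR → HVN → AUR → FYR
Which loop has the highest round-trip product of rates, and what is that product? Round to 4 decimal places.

1.0571

(1) 0.2544 × 1.35 × 3.078 = 1.05711
(2) 0.2691 × 0.9513 × 3.761 = 0.96280
(3) 0.8125 × 1.602 × 0.7048 = 0.91739
Highest is cycle (1) at 1.0571 (>1, arbitrage).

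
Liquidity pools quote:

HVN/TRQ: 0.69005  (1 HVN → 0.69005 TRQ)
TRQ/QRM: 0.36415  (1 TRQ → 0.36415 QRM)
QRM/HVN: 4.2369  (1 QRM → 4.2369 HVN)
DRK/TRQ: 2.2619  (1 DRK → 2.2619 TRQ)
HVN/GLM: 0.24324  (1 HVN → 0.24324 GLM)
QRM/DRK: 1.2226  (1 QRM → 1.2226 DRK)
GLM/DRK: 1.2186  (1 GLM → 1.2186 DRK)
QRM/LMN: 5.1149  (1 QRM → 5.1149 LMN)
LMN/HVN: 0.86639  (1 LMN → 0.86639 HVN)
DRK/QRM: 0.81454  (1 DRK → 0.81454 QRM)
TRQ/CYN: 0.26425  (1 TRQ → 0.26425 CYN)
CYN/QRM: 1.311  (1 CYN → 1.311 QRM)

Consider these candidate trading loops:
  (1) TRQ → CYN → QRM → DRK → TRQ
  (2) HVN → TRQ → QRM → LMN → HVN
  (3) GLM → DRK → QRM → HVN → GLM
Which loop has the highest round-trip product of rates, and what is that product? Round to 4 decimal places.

(1) 0.26425 × 1.311 × 1.2226 × 2.2619 = 0.95802
(2) 0.69005 × 0.36415 × 5.1149 × 0.86639 = 1.11355
(3) 1.2186 × 0.81454 × 4.2369 × 0.24324 = 1.02296
Highest is cycle (2) at 1.1136 (>1, arbitrage).

1.1136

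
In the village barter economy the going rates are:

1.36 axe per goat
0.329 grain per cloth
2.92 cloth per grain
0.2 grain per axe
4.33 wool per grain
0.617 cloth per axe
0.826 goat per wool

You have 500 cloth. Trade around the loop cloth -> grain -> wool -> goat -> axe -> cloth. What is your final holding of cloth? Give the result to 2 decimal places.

500 cloth × 0.329 = 164.5 grain
164.5 grain × 4.33 = 712.285 wool
712.285 wool × 0.826 = 588.34741 goat
588.34741 goat × 1.36 = 800.1524776 axe
800.1524776 axe × 0.617 = 493.6940786792 cloth

493.69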